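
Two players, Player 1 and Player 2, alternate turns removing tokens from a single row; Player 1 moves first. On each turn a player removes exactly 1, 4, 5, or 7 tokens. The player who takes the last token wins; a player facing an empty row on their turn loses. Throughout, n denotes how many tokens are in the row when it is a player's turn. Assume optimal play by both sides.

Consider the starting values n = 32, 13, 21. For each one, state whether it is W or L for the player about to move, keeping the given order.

Positions with no move are L. A position that does have a move is losing for the player to move precisely when every available move leads to a winning position for the opponent. Fill in the labels:
n=0: no move → L
n=1: →0(L), so W
n=2: →1(W) only, which is W, so L
n=3: →2(L), so W
n=4: →0(L), so W
n=5: →0(L), so W
n=6: →2(L), so W
n=7: →2(L), so W
n=8: →7(W), 4(W), 3(W), 1(W) — all W, so L
n=9: →8(L), so W
n=10: →9(W), 6(W), 5(W), 3(W) — all W, so L
n=11: →10(L), so W
n=12: →8(L), so W
n=13: →8(L), so W
n=14: →10(L), so W
n=15: →10(L), so W
n=16: →15(W), 12(W), 11(W), 9(W) — all W, so L
n=17: →16(L), so W
n=18: →17(W), 14(W), 13(W), 11(W) — all W, so L
n=19: →18(L), so W
n=20: →16(L), so W
n=21: →16(L), so W
n=22: →18(L), so W
n=23: →18(L), so W
n=24: →23(W), 20(W), 19(W), 17(W) — all W, so L
n=25: →24(L), so W
n=26: →25(W), 22(W), 21(W), 19(W) — all W, so L
n=27: →26(L), so W
n=28: →24(L), so W
n=29: →24(L), so W
n=30: →26(L), so W
n=31: →26(L), so W
n=32: →31(W), 28(W), 27(W), 25(W) — all W, so L

32: L, 13: W, 21: W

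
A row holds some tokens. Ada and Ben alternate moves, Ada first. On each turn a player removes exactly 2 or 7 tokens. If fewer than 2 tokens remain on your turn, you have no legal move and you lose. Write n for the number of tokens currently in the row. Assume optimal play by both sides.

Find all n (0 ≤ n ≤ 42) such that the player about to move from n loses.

Label each position W (a win for the player to move) or L (a loss). A position with no legal move is L; any other position is W exactly when some move reaches an L, and L when every move reaches a W.
n=0: no move → L
n=1: no move → L
n=2: can move to 0, which is L ⇒ W
n=3: can move to 1, which is L ⇒ W
n=4: the only move is to 2(W), a W ⇒ L
n=5: the only move is to 3(W), a W ⇒ L
n=6: can move to 4, which is L ⇒ W
n=7: can move to 5, which is L ⇒ W
n=8: can move to 1, which is L ⇒ W
n=9: moves to 7(W), 2(W); every one is W ⇒ L
n=10: moves to 8(W), 3(W); every one is W ⇒ L
n=11: can move to 9, which is L ⇒ W
n=12: can move to 10, which is L ⇒ W
n=13: moves to 11(W), 6(W); every one is W ⇒ L
n=14: moves to 12(W), 7(W); every one is W ⇒ L
n=15: can move to 13, which is L ⇒ W
n=16: can move to 14, which is L ⇒ W
n=17: can move to 10, which is L ⇒ W
n=18: moves to 16(W), 11(W); every one is W ⇒ L
n=19: moves to 17(W), 12(W); every one is W ⇒ L
n=20: can move to 18, which is L ⇒ W
n=21: can move to 19, which is L ⇒ W
n=22: moves to 20(W), 15(W); every one is W ⇒ L
n=23: moves to 21(W), 16(W); every one is W ⇒ L
n=24: can move to 22, which is L ⇒ W
n=25: can move to 23, which is L ⇒ W
n=26: can move to 19, which is L ⇒ W
n=27: moves to 25(W), 20(W); every one is W ⇒ L
n=28: moves to 26(W), 21(W); every one is W ⇒ L
n=29: can move to 27, which is L ⇒ W
n=30: can move to 28, which is L ⇒ W
n=31: moves to 29(W), 24(W); every one is W ⇒ L
n=32: moves to 30(W), 25(W); every one is W ⇒ L
n=33: can move to 31, which is L ⇒ W
n=34: can move to 32, which is L ⇒ W
n=35: can move to 28, which is L ⇒ W
n=36: moves to 34(W), 29(W); every one is W ⇒ L
n=37: moves to 35(W), 30(W); every one is W ⇒ L
n=38: can move to 36, which is L ⇒ W
n=39: can move to 37, which is L ⇒ W
n=40: moves to 38(W), 33(W); every one is W ⇒ L
n=41: moves to 39(W), 34(W); every one is W ⇒ L
n=42: can move to 40, which is L ⇒ W
Reading off the rows marked L gives the requested list; there are 20 such values of n.

0, 1, 4, 5, 9, 10, 13, 14, 18, 19, 22, 23, 27, 28, 31, 32, 36, 37, 40, 41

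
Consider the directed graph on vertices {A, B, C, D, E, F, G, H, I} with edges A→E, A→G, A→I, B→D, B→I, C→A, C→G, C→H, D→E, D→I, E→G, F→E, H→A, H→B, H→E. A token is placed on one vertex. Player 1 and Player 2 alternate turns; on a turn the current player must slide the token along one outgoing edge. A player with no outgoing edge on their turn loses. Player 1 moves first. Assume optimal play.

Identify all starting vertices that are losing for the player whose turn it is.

F, G, H, I

Use the standard recursion: the mover loses at a terminal position; elsewhere, the mover wins exactly when some move hands the opponent an L position.
Every edge goes from a vertex to one that appears earlier in the order I, G, E, A, F, D, B, H, C, so processing vertices in that order labels each vertex after all of its successors.
I: no outgoing edge → L
G: no outgoing edge → L
E: W (go to G, an L position)
A: W (go to G, an L position)
F: L (sole option E(W) is W)
D: W (go to I, an L position)
B: W (go to I, an L position)
H: L (options B(W), A(W), E(W) are all W)
C: W (go to H, an L position)
Reading off the rows marked L gives the requested list; there are 4 such vertices.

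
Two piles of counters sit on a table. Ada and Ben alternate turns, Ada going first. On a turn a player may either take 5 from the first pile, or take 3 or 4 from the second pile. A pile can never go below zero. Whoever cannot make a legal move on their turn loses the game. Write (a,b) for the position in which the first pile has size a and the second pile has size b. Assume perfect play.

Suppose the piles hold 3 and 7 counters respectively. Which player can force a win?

Label each position W (a win for the player to move) or L (a loss). A position with no legal move is L; any other position is W exactly when some move reaches an L, and L when every move reaches a W.
No move ever increases a pile, so every position that can arise here has a ≤ 3 and b ≤ 7; it is enough to label the cells with 0 ≤ a ≤ 3 and 0 ≤ b ≤ 7.
Every move lowers a or b (never raises either), so fill the grid row by row in increasing a, and left to right within a row: each cell's successors are then already labelled.
      b=0  b=1  b=2  b=3  b=4  b=5  b=6  b=7
a=0:    L    L    L    W    W    W    W    L
a=1:    L    L    L    W    W    W    W    L
a=2:    L    L    L    W    W    W    W    L
a=3:    L    L    L    W    W    W    W    L
Cells with no legal move (terminal, hence L): (0,0), (0,1), (0,2), (1,0), (1,1), (1,2), (2,0), (2,1), (2,2), (3,0), (3,1), (3,2).
The remaining L cells, each justified by listing all of its moves:
(0,7): L (options (0,4)(W), (0,3)(W) are all W)
(1,7): L (options (1,4)(W), (1,3)(W) are all W)
(2,7): L (options (2,4)(W), (2,3)(W) are all W)
(3,7): L (options (3,4)(W), (3,3)(W) are all W)
Every other cell has at least one move into one of the L cells above, so it is W.
Every move from (3,7) reaches a W position, so the mover loses.

Ben wins.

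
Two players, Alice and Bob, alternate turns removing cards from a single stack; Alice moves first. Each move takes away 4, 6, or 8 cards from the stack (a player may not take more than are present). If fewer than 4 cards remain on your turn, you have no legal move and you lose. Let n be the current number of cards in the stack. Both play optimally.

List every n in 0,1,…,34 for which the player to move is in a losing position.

Compute win/loss labels from the base case upward. A position with no move is L. Any other position is W if it can reach an L in one move, else L.
n=0: no move → L
n=1: no move → L
n=2: no move → L
n=3: no move → L
n=4: W (go to 0, an L position)
n=5: W (go to 1, an L position)
n=6: W (go to 2, an L position)
n=7: W (go to 3, an L position)
n=8: W (go to 2, an L position)
n=9: W (go to 3, an L position)
n=10: W (go to 2, an L position)
n=11: W (go to 3, an L position)
n=12: L (options 8(W), 6(W), 4(W) are all W)
n=13: L (options 9(W), 7(W), 5(W) are all W)
n=14: L (options 10(W), 8(W), 6(W) are all W)
n=15: L (options 11(W), 9(W), 7(W) are all W)
n=16: W (go to 12, an L position)
n=17: W (go to 13, an L position)
n=18: W (go to 14, an L position)
n=19: W (go to 15, an L position)
n=20: W (go to 14, an L position)
n=21: W (go to 15, an L position)
n=22: W (go to 14, an L position)
n=23: W (go to 15, an L position)
n=24: L (options 20(W), 18(W), 16(W) are all W)
n=25: L (options 21(W), 19(W), 17(W) are all W)
n=26: L (options 22(W), 20(W), 18(W) are all W)
n=27: L (options 23(W), 21(W), 19(W) are all W)
n=28: W (go to 24, an L position)
n=29: W (go to 25, an L position)
n=30: W (go to 26, an L position)
n=31: W (go to 27, an L position)
n=32: W (go to 26, an L position)
n=33: W (go to 27, an L position)
n=34: W (go to 26, an L position)
The losing starting values of n are exactly the entries labelled L in this table (12 of them).

0, 1, 2, 3, 12, 13, 14, 15, 24, 25, 26, 27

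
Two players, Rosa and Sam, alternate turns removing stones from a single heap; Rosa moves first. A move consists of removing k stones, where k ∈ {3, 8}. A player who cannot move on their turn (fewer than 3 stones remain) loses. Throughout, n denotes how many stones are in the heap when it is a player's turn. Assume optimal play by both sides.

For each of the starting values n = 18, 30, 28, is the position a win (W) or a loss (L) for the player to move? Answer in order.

18: L, 30: W, 28: L

Compute win/loss labels from the base case upward. A position with no move is L. Any other position is W if it can reach an L in one move, else L.
n=0: no move → L
n=1: no move → L
n=2: no move → L
n=3: reaches L-position 0 → W
n=4: reaches L-position 1 → W
n=5: reaches L-position 2 → W
n=6: only reaches 3(W), which is W → L
n=7: only reaches 4(W), which is W → L
n=8: reaches L-position 0 → W
n=9: reaches L-position 6 → W
n=10: reaches L-position 7 → W
n=11: only reaches 8(W), 3(W), all W → L
n=12: only reaches 9(W), 4(W), all W → L
n=13: only reaches 10(W), 5(W), all W → L
n=14: reaches L-position 11 → W
n=15: reaches L-position 12 → W
n=16: reaches L-position 13 → W
n=17: only reaches 14(W), 9(W), all W → L
n=18: only reaches 15(W), 10(W), all W → L
n=19: reaches L-position 11 → W
n=20: reaches L-position 17 → W
n=21: reaches L-position 18 → W
n=22: only reaches 19(W), 14(W), all W → L
n=23: only reaches 20(W), 15(W), all W → L
n=24: only reaches 21(W), 16(W), all W → L
n=25: reaches L-position 22 → W
n=26: reaches L-position 23 → W
n=27: reaches L-position 24 → W
n=28: only reaches 25(W), 20(W), all W → L
n=29: only reaches 26(W), 21(W), all W → L
n=30: reaches L-position 22 → W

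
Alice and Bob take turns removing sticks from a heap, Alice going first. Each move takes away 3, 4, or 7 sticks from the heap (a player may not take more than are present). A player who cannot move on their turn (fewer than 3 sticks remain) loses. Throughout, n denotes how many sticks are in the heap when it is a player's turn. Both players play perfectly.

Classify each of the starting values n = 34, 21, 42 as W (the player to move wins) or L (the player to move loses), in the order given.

34: W, 21: L, 42: L

Label each position W (a win for the player to move) or L (a loss). A position with no legal move is L; any other position is W exactly when some move reaches an L, and L when every move reaches a W.
n=0: no move → L
n=1: no move → L
n=2: no move → L
n=3: reaches L-position 0 → W
n=4: reaches L-position 1 → W
n=5: reaches L-position 2 → W
n=6: reaches L-position 2 → W
n=7: reaches L-position 0 → W
n=8: reaches L-position 1 → W
n=9: reaches L-position 2 → W
n=10: only reaches 7(W), 6(W), 3(W), all W → L
n=11: only reaches 8(W), 7(W), 4(W), all W → L
n=12: only reaches 9(W), 8(W), 5(W), all W → L
n=13: reaches L-position 10 → W
n=14: reaches L-position 11 → W
n=15: reaches L-position 12 → W
n=16: reaches L-position 12 → W
n=17: reaches L-position 10 → W
n=18: reaches L-position 11 → W
n=19: reaches L-position 12 → W
n=20: only reaches 17(W), 16(W), 13(W), all W → L
n=21: only reaches 18(W), 17(W), 14(W), all W → L
n=22: only reaches 19(W), 18(W), 15(W), all W → L
n=23: reaches L-position 20 → W
n=24: reaches L-position 21 → W
n=25: reaches L-position 22 → W
n=26: reaches L-position 22 → W
n=27: reaches L-position 20 → W
n=28: reaches L-position 21 → W
n=29: reaches L-position 22 → W
n=30: only reaches 27(W), 26(W), 23(W), all W → L
n=31: only reaches 28(W), 27(W), 24(W), all W → L
n=32: only reaches 29(W), 28(W), 25(W), all W → L
n=33: reaches L-position 30 → W
n=34: reaches L-position 31 → W
n=35: reaches L-position 32 → W
n=36: reaches L-position 32 → W
n=37: reaches L-position 30 → W
n=38: reaches L-position 31 → W
n=39: reaches L-position 32 → W
n=40: only reaches 37(W), 36(W), 33(W), all W → L
n=41: only reaches 38(W), 37(W), 34(W), all W → L
n=42: only reaches 39(W), 38(W), 35(W), all W → L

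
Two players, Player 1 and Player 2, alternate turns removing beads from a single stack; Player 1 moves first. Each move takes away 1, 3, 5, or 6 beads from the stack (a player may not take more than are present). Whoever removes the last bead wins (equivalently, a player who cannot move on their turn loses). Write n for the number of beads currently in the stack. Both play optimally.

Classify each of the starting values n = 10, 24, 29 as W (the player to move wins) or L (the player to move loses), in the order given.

Label each position W (a win for the player to move) or L (a loss). A position with no legal move is L; any other position is W exactly when some move reaches an L, and L when every move reaches a W.
n=0: no move → L
n=1: W (go to 0, an L position)
n=2: L (sole option 1(W) is W)
n=3: W (go to 2, an L position)
n=4: L (options 3(W), 1(W) are all W)
n=5: W (go to 4, an L position)
n=6: W (go to 0, an L position)
n=7: W (go to 4, an L position)
n=8: W (go to 2, an L position)
n=9: W (go to 4, an L position)
n=10: W (go to 4, an L position)
n=11: L (options 10(W), 8(W), 6(W), 5(W) are all W)
n=12: W (go to 11, an L position)
n=13: L (options 12(W), 10(W), 8(W), 7(W) are all W)
n=14: W (go to 13, an L position)
n=15: L (options 14(W), 12(W), 10(W), 9(W) are all W)
n=16: W (go to 15, an L position)
n=17: W (go to 11, an L position)
n=18: W (go to 15, an L position)
n=19: W (go to 13, an L position)
n=20: W (go to 15, an L position)
n=21: W (go to 15, an L position)
n=22: L (options 21(W), 19(W), 17(W), 16(W) are all W)
n=23: W (go to 22, an L position)
n=24: L (options 23(W), 21(W), 19(W), 18(W) are all W)
n=25: W (go to 24, an L position)
n=26: L (options 25(W), 23(W), 21(W), 20(W) are all W)
n=27: W (go to 26, an L position)
n=28: W (go to 22, an L position)
n=29: W (go to 26, an L position)

10: W, 24: L, 29: W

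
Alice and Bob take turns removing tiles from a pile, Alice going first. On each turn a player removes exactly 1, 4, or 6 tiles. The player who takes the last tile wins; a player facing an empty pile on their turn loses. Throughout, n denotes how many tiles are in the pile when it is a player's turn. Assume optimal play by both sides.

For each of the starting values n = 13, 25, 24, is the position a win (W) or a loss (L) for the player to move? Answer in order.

13: W, 25: L, 24: W

Classify positions by backward induction: terminal positions (no move available) are L. From any other position, the mover wins iff some move reaches an L.
n=0: no move → L
n=1: W (go to 0, an L position)
n=2: L (sole option 1(W) is W)
n=3: W (go to 2, an L position)
n=4: W (go to 0, an L position)
n=5: L (options 4(W), 1(W) are all W)
n=6: W (go to 5, an L position)
n=7: L (options 6(W), 3(W), 1(W) are all W)
n=8: W (go to 7, an L position)
n=9: W (go to 5, an L position)
n=10: L (options 9(W), 6(W), 4(W) are all W)
n=11: W (go to 10, an L position)
n=12: L (options 11(W), 8(W), 6(W) are all W)
n=13: W (go to 12, an L position)
n=14: W (go to 10, an L position)
n=15: L (options 14(W), 11(W), 9(W) are all W)
n=16: W (go to 15, an L position)
n=17: L (options 16(W), 13(W), 11(W) are all W)
n=18: W (go to 17, an L position)
n=19: W (go to 15, an L position)
n=20: L (options 19(W), 16(W), 14(W) are all W)
n=21: W (go to 20, an L position)
n=22: L (options 21(W), 18(W), 16(W) are all W)
n=23: W (go to 22, an L position)
n=24: W (go to 20, an L position)
n=25: L (options 24(W), 21(W), 19(W) are all W)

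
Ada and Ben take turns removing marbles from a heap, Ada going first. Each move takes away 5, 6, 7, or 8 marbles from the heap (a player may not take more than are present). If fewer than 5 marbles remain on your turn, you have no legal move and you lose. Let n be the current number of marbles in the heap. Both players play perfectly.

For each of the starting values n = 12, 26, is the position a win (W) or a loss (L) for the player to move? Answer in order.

12: W, 26: L

Compute win/loss labels from the base case upward. A position with no move is L. Any other position is W if it can reach an L in one move, else L.
n=0: no move → L
n=1: no move → L
n=2: no move → L
n=3: no move → L
n=4: no move → L
n=5: reaches L-position 0 → W
n=6: reaches L-position 1 → W
n=7: reaches L-position 2 → W
n=8: reaches L-position 3 → W
n=9: reaches L-position 4 → W
n=10: reaches L-position 4 → W
n=11: reaches L-position 4 → W
n=12: reaches L-position 4 → W
n=13: only reaches 8(W), 7(W), 6(W), 5(W), all W → L
n=14: only reaches 9(W), 8(W), 7(W), 6(W), all W → L
n=15: only reaches 10(W), 9(W), 8(W), 7(W), all W → L
n=16: only reaches 11(W), 10(W), 9(W), 8(W), all W → L
n=17: only reaches 12(W), 11(W), 10(W), 9(W), all W → L
n=18: reaches L-position 13 → W
n=19: reaches L-position 14 → W
n=20: reaches L-position 15 → W
n=21: reaches L-position 16 → W
n=22: reaches L-position 17 → W
n=23: reaches L-position 17 → W
n=24: reaches L-position 17 → W
n=25: reaches L-position 17 → W
n=26: only reaches 21(W), 20(W), 19(W), 18(W), all W → L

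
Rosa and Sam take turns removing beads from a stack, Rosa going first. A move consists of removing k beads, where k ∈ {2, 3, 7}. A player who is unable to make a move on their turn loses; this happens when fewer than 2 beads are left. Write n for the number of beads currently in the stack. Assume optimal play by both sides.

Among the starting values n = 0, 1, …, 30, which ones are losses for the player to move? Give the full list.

Positions with no move are L. A position that does have a move is losing for the player to move precisely when every available move leads to a winning position for the opponent. Fill in the labels:
n=0: no move → L
n=1: no move → L
n=2: can move to 0, which is L ⇒ W
n=3: can move to 1, which is L ⇒ W
n=4: can move to 1, which is L ⇒ W
n=5: moves to 3(W), 2(W); every one is W ⇒ L
n=6: moves to 4(W), 3(W); every one is W ⇒ L
n=7: can move to 5, which is L ⇒ W
n=8: can move to 6, which is L ⇒ W
n=9: can move to 6, which is L ⇒ W
n=10: moves to 8(W), 7(W), 3(W); every one is W ⇒ L
n=11: moves to 9(W), 8(W), 4(W); every one is W ⇒ L
n=12: can move to 10, which is L ⇒ W
n=13: can move to 11, which is L ⇒ W
n=14: can move to 11, which is L ⇒ W
n=15: moves to 13(W), 12(W), 8(W); every one is W ⇒ L
n=16: moves to 14(W), 13(W), 9(W); every one is W ⇒ L
n=17: can move to 15, which is L ⇒ W
n=18: can move to 16, which is L ⇒ W
n=19: can move to 16, which is L ⇒ W
n=20: moves to 18(W), 17(W), 13(W); every one is W ⇒ L
n=21: moves to 19(W), 18(W), 14(W); every one is W ⇒ L
n=22: can move to 20, which is L ⇒ W
n=23: can move to 21, which is L ⇒ W
n=24: can move to 21, which is L ⇒ W
n=25: moves to 23(W), 22(W), 18(W); every one is W ⇒ L
n=26: moves to 24(W), 23(W), 19(W); every one is W ⇒ L
n=27: can move to 25, which is L ⇒ W
n=28: can move to 26, which is L ⇒ W
n=29: can move to 26, which is L ⇒ W
n=30: moves to 28(W), 27(W), 23(W); every one is W ⇒ L
Reading off the rows marked L gives the requested list; there are 13 such values of n.

0, 1, 5, 6, 10, 11, 15, 16, 20, 21, 25, 26, 30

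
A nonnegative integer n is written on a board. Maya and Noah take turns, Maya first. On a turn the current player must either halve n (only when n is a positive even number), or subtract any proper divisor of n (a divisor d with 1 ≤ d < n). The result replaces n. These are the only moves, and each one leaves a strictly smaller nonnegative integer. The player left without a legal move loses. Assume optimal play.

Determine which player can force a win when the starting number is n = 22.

Maya wins.

Build the W/L table. Terminal = L. A non-terminal position is W if it has a move to some L; otherwise it is L.
n=0: no move → L
n=1: no move → L
n=2: →1(L), so W
n=3: →2(W) only, which is W, so L
n=4: →3(L), so W
n=5: →4(W) only, which is W, so L
n=6: →3(L), so W
n=7: →6(W) only, which is W, so L
n=8: →7(L), so W
n=9: →6(W), 8(W) — all W, so L
n=10: →5(L), so W
n=11: →10(W) only, which is W, so L
n=12: →9(L), so W
n=13: →12(W) only, which is W, so L
n=14: →7(L), so W
n=15: →10(W), 12(W), 14(W) — all W, so L
n=16: →15(L), so W
n=17: →16(W) only, which is W, so L
n=18: →9(L), so W
n=19: →18(W) only, which is W, so L
n=20: →15(L), so W
n=21: →14(W), 18(W), 20(W) — all W, so L
n=22: →11(L), so W
The starting position 22 is W: Maya should move to 11, handing over an L position.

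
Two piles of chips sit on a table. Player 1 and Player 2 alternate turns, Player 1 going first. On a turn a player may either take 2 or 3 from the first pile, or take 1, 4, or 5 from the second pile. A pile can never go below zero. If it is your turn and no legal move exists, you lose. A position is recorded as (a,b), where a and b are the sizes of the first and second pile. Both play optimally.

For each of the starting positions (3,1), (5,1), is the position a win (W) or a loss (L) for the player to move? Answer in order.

Build the W/L table. Terminal = L. A non-terminal position is W if it has a move to some L; otherwise it is L.
No move ever increases a pile, so every position that can arise here has a ≤ 5 and b ≤ 1; it is enough to label the cells with 0 ≤ a ≤ 5 and 0 ≤ b ≤ 1.
Every move lowers a or b (never raises either), so fill the grid row by row in increasing a, and left to right within a row: each cell's successors are then already labelled.
      b=0  b=1
a=0:    L    W
a=1:    L    W
a=2:    W    L
a=3:    W    L
a=4:    W    W
a=5:    L    W
Cells with no legal move (terminal, hence L): (0,0), (1,0).
The remaining L cells, each justified by listing all of its moves:
(2,1): →(0,1)(W), (2,0)(W) — all W, so L
(3,1): →(1,1)(W), (0,1)(W), (3,0)(W) — all W, so L
(5,0): →(3,0)(W), (2,0)(W) — all W, so L
Every other cell has at least one move into one of the L cells above, so it is W.
(3,1): one of the L cells justified above, so L
(5,1): the move to (3,1) reaches an L cell, so W

(3,1): L, (5,1): W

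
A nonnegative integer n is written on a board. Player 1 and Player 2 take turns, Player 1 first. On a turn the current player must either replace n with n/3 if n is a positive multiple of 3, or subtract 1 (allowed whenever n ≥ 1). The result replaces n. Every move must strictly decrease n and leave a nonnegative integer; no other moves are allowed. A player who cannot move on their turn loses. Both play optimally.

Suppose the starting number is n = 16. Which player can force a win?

Player 1 wins.

Use the standard recursion: the mover loses at a terminal position; elsewhere, the mover wins exactly when some move hands the opponent an L position.
n=0: no move → L
n=1: W (go to 0, an L position)
n=2: L (sole option 1(W) is W)
n=3: W (go to 2, an L position)
n=4: L (sole option 3(W) is W)
n=5: W (go to 4, an L position)
n=6: W (go to 2, an L position)
n=7: L (sole option 6(W) is W)
n=8: W (go to 7, an L position)
n=9: L (options 3(W), 8(W) are all W)
n=10: W (go to 9, an L position)
n=11: L (sole option 10(W) is W)
n=12: W (go to 4, an L position)
n=13: L (sole option 12(W) is W)
n=14: W (go to 13, an L position)
n=15: L (options 5(W), 14(W) are all W)
n=16: W (go to 15, an L position)
From 16 Player 1 can move to 15, reaching an L position.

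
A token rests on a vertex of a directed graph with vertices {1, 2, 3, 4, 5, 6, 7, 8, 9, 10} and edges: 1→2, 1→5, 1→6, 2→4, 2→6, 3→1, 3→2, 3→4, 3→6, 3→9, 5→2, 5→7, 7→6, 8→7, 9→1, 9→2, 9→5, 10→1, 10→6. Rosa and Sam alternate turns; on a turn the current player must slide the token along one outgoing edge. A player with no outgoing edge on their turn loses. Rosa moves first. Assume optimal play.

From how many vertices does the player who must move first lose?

Label each position W (a win for the player to move) or L (a loss). A position with no legal move is L; any other position is W exactly when some move reaches an L, and L when every move reaches a W.
Every edge goes from a vertex to one that appears earlier in the order 4, 6, 2, 7, 5, 1, 9, 10, 3, 8, so processing vertices in that order labels each vertex after all of its successors.
4: no outgoing edge → L
6: no outgoing edge → L
2: reaches L-position 6 → W
7: reaches L-position 6 → W
5: only reaches 7(W), 2(W), all W → L
1: reaches L-position 5 → W
9: reaches L-position 5 → W
10: reaches L-position 6 → W
3: reaches L-position 6 → W
8: only reaches 7(W), which is W → L
The L vertices are 4, 5, 6, 8; that is 4 in all.

4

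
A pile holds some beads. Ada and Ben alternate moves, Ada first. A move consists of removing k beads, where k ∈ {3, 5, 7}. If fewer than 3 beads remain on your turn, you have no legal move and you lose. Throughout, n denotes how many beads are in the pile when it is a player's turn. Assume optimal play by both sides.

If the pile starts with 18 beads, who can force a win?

Ada wins.

Classify positions by backward induction: terminal positions (no move available) are L. From any other position, the mover wins iff some move reaches an L.
n=0: no move → L
n=1: no move → L
n=2: no move → L
n=3: can move to 0, which is L ⇒ W
n=4: can move to 1, which is L ⇒ W
n=5: can move to 2, which is L ⇒ W
n=6: can move to 1, which is L ⇒ W
n=7: can move to 2, which is L ⇒ W
n=8: can move to 1, which is L ⇒ W
n=9: can move to 2, which is L ⇒ W
n=10: moves to 7(W), 5(W), 3(W); every one is W ⇒ L
n=11: moves to 8(W), 6(W), 4(W); every one is W ⇒ L
n=12: moves to 9(W), 7(W), 5(W); every one is W ⇒ L
n=13: can move to 10, which is L ⇒ W
n=14: can move to 11, which is L ⇒ W
n=15: can move to 12, which is L ⇒ W
n=16: can move to 11, which is L ⇒ W
n=17: can move to 12, which is L ⇒ W
n=18: can move to 11, which is L ⇒ W
From 18 Ada can remove 7, leaving 11, reaching an L position.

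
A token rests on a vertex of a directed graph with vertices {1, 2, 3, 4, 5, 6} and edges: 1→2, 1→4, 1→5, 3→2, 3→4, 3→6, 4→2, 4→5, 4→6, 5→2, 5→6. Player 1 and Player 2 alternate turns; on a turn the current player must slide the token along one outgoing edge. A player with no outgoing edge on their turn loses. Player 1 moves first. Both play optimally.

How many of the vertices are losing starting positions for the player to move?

Build the W/L table. Terminal = L. A non-terminal position is W if it has a move to some L; otherwise it is L.
Every edge goes from a vertex to one that appears earlier in the order 6, 2, 5, 4, 1, 3, so processing vertices in that order labels each vertex after all of its successors.
6: no outgoing edge → L
2: no outgoing edge → L
5: reaches L-position 2 → W
4: reaches L-position 2 → W
1: reaches L-position 2 → W
3: reaches L-position 2 → W
The L vertices are 2, 6; that is 2 in all.

2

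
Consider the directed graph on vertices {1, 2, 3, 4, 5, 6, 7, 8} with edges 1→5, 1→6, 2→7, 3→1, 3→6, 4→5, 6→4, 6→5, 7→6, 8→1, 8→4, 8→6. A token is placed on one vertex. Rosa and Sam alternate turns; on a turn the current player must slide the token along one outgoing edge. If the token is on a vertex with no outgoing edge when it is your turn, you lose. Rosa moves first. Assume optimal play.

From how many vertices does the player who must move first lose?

4

Build the W/L table. Terminal = L. A non-terminal position is W if it has a move to some L; otherwise it is L.
Every edge goes from a vertex to one that appears earlier in the order 5, 4, 6, 1, 3, 7, 8, 2, so processing vertices in that order labels each vertex after all of its successors.
5: no outgoing edge → L
4: W (go to 5, an L position)
6: W (go to 5, an L position)
1: W (go to 5, an L position)
3: L (options 1(W), 6(W) are all W)
7: L (sole option 6(W) is W)
8: L (options 1(W), 6(W), 4(W) are all W)
2: W (go to 7, an L position)
The L vertices are 3, 5, 7, 8; that is 4 in all.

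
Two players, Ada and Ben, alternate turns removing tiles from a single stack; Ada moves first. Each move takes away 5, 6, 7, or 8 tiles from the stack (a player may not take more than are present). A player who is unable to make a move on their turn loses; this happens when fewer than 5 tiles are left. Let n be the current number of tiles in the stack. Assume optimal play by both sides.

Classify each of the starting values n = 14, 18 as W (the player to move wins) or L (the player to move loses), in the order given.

Build the W/L table. Terminal = L. A non-terminal position is W if it has a move to some L; otherwise it is L.
n=0: no move → L
n=1: no move → L
n=2: no move → L
n=3: no move → L
n=4: no move → L
n=5: can move to 0, which is L ⇒ W
n=6: can move to 1, which is L ⇒ W
n=7: can move to 2, which is L ⇒ W
n=8: can move to 3, which is L ⇒ W
n=9: can move to 4, which is L ⇒ W
n=10: can move to 4, which is L ⇒ W
n=11: can move to 4, which is L ⇒ W
n=12: can move to 4, which is L ⇒ W
n=13: moves to 8(W), 7(W), 6(W), 5(W); every one is W ⇒ L
n=14: moves to 9(W), 8(W), 7(W), 6(W); every one is W ⇒ L
n=15: moves to 10(W), 9(W), 8(W), 7(W); every one is W ⇒ L
n=16: moves to 11(W), 10(W), 9(W), 8(W); every one is W ⇒ L
n=17: moves to 12(W), 11(W), 10(W), 9(W); every one is W ⇒ L
n=18: can move to 13, which is L ⇒ W

14: L, 18: W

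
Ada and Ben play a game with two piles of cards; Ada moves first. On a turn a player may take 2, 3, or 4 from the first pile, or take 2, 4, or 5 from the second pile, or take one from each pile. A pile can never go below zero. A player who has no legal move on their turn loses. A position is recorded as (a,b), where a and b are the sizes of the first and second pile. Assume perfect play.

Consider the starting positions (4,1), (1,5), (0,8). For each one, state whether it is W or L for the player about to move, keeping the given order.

(4,1): W, (1,5): W, (0,8): L

Build the W/L table. Terminal = L. A non-terminal position is W if it has a move to some L; otherwise it is L.
No move ever increases a pile, so every position that can arise here has a ≤ 4 and b ≤ 8; it is enough to label the cells with 0 ≤ a ≤ 4 and 0 ≤ b ≤ 8.
Every move lowers a or b (never raises either), so fill the grid row by row in increasing a, and left to right within a row: each cell's successors are then already labelled.
      b=0  b=1  b=2  b=3  b=4  b=5  b=6  b=7  b=8
a=0:    L    L    W    W    W    W    W    L    L
a=1:    L    W    W    L    W    W    L    W    W
a=2:    W    W    L    L    W    W    W    W    W
a=3:    W    W    L    W    W    L    W    W    W
a=4:    W    W    W    W    L    L    W    W    W
Cells with no legal move (terminal, hence L): (0,0), (0,1), (1,0).
The remaining L cells, each justified by listing all of its moves:
(0,7): only reaches (0,5)(W), (0,3)(W), (0,2)(W), all W → L
(0,8): only reaches (0,6)(W), (0,4)(W), (0,3)(W), all W → L
(1,3): only reaches (1,1)(W), (0,2)(W), all W → L
(1,6): only reaches (1,4)(W), (1,2)(W), (1,1)(W), (0,5)(W), all W → L
(2,2): only reaches (0,2)(W), (2,0)(W), (1,1)(W), all W → L
(2,3): only reaches (0,3)(W), (2,1)(W), (1,2)(W), all W → L
(3,2): only reaches (1,2)(W), (0,2)(W), (3,0)(W), (2,1)(W), all W → L
(3,5): only reaches (1,5)(W), (0,5)(W), (3,3)(W), (3,1)(W), (3,0)(W), (2,4)(W), all W → L
(4,4): only reaches (2,4)(W), (1,4)(W), (0,4)(W), (4,2)(W), (4,0)(W), (3,3)(W), all W → L
(4,5): only reaches (2,5)(W), (1,5)(W), (0,5)(W), (4,3)(W), (4,1)(W), (4,0)(W), (3,4)(W), all W → L
Every other cell has at least one move into one of the L cells above, so it is W.
(4,1): the move to (0,1) reaches an L cell, so W
(1,5): the move to (1,3) reaches an L cell, so W
(0,8): one of the L cells justified above, so L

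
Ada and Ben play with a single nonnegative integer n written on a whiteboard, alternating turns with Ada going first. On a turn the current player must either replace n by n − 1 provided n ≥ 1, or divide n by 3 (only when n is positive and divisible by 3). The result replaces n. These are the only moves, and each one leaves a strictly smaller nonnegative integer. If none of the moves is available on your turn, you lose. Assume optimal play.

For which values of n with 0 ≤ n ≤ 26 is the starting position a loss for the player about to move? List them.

Classify positions by backward induction: terminal positions (no move available) are L. From any other position, the mover wins iff some move reaches an L.
n=0: no move → L
n=1: can move to 0, which is L ⇒ W
n=2: the only move is to 1(W), a W ⇒ L
n=3: can move to 2, which is L ⇒ W
n=4: the only move is to 3(W), a W ⇒ L
n=5: can move to 4, which is L ⇒ W
n=6: can move to 2, which is L ⇒ W
n=7: the only move is to 6(W), a W ⇒ L
n=8: can move to 7, which is L ⇒ W
n=9: moves to 3(W), 8(W); every one is W ⇒ L
n=10: can move to 9, which is L ⇒ W
n=11: the only move is to 10(W), a W ⇒ L
n=12: can move to 4, which is L ⇒ W
n=13: the only move is to 12(W), a W ⇒ L
n=14: can move to 13, which is L ⇒ W
n=15: moves to 5(W), 14(W); every one is W ⇒ L
n=16: can move to 15, which is L ⇒ W
n=17: the only move is to 16(W), a W ⇒ L
n=18: can move to 17, which is L ⇒ W
n=19: the only move is to 18(W), a W ⇒ L
n=20: can move to 19, which is L ⇒ W
n=21: can move to 7, which is L ⇒ W
n=22: the only move is to 21(W), a W ⇒ L
n=23: can move to 22, which is L ⇒ W
n=24: moves to 8(W), 23(W); every one is W ⇒ L
n=25: can move to 24, which is L ⇒ W
n=26: the only move is to 25(W), a W ⇒ L
The losing starting values of n are exactly the entries labelled L in this table (13 of them).

0, 2, 4, 7, 9, 11, 13, 15, 17, 19, 22, 24, 26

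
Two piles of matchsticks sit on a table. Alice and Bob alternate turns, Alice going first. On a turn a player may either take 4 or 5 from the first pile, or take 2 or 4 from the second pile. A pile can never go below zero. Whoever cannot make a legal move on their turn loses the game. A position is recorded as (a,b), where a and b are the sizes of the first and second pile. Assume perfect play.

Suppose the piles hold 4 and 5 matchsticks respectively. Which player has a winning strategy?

Alice wins.

Use the standard recursion: the mover loses at a terminal position; elsewhere, the mover wins exactly when some move hands the opponent an L position.
No move ever increases a pile, so every position that can arise here has a ≤ 4 and b ≤ 5; it is enough to label the cells with 0 ≤ a ≤ 4 and 0 ≤ b ≤ 5.
Every move lowers a or b (never raises either), so fill the grid row by row in increasing a, and left to right within a row: each cell's successors are then already labelled.
      b=0  b=1  b=2  b=3  b=4  b=5
a=0:    L    L    W    W    W    W
a=1:    L    L    W    W    W    W
a=2:    L    L    W    W    W    W
a=3:    L    L    W    W    W    W
a=4:    W    W    L    L    W    W
Cells with no legal move (terminal, hence L): (0,0), (0,1), (1,0), (1,1), (2,0), (2,1), (3,0), (3,1).
The remaining L cells, each justified by listing all of its moves:
(4,2): L (options (0,2)(W), (4,0)(W) are all W)
(4,3): L (options (0,3)(W), (4,1)(W) are all W)
Every other cell has at least one move into one of the L cells above, so it is W.
The starting position (4,5) is W: Alice should move to (4,3), handing over an L position.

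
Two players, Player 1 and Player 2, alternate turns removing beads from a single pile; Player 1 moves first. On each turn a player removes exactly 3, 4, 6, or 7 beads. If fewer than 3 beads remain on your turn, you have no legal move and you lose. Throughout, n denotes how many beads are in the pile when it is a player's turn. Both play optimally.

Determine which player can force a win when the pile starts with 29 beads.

Player 1 wins.

Compute win/loss labels from the base case upward. A position with no move is L. Any other position is W if it can reach an L in one move, else L.
n=0: no move → L
n=1: no move → L
n=2: no move → L
n=3: →0(L), so W
n=4: →1(L), so W
n=5: →2(L), so W
n=6: →2(L), so W
n=7: →1(L), so W
n=8: →2(L), so W
n=9: →2(L), so W
n=10: →7(W), 6(W), 4(W), 3(W) — all W, so L
n=11: →8(W), 7(W), 5(W), 4(W) — all W, so L
n=12: →9(W), 8(W), 6(W), 5(W) — all W, so L
n=13: →10(L), so W
n=14: →11(L), so W
n=15: →12(L), so W
n=16: →12(L), so W
n=17: →11(L), so W
n=18: →12(L), so W
n=19: →12(L), so W
n=20: →17(W), 16(W), 14(W), 13(W) — all W, so L
n=21: →18(W), 17(W), 15(W), 14(W) — all W, so L
n=22: →19(W), 18(W), 16(W), 15(W) — all W, so L
n=23: →20(L), so W
n=24: →21(L), so W
n=25: →22(L), so W
n=26: →22(L), so W
n=27: →21(L), so W
n=28: →22(L), so W
n=29: →22(L), so W
From 29 Player 1 can remove 7, leaving 22, reaching an L position.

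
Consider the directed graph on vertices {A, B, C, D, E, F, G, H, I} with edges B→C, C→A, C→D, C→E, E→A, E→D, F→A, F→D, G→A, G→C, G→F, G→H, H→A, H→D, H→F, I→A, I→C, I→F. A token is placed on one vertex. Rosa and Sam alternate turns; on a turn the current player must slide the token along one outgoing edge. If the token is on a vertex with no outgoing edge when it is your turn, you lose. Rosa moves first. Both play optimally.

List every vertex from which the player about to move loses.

A, B, D

Classify positions by backward induction: terminal positions (no move available) are L. From any other position, the mover wins iff some move reaches an L.
Every edge goes from a vertex to one that appears earlier in the order D, A, F, H, E, C, G, B, I, so processing vertices in that order labels each vertex after all of its successors.
D: no outgoing edge → L
A: no outgoing edge → L
F: reaches L-position A → W
H: reaches L-position A → W
E: reaches L-position A → W
C: reaches L-position A → W
G: reaches L-position A → W
B: only reaches C(W), which is W → L
I: reaches L-position A → W
The losing starting vertices are exactly the entries labelled L in this table (3 of them).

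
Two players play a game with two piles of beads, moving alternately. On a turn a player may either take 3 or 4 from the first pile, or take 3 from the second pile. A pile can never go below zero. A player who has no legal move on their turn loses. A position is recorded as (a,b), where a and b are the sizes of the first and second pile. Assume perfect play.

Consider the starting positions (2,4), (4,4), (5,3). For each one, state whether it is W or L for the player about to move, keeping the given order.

Positions with no move are L. A position that does have a move is losing for the player to move precisely when every available move leads to a winning position for the opponent. Fill in the labels:
No move ever increases a pile, so every position that can arise here has a ≤ 5 and b ≤ 4; it is enough to label the cells with 0 ≤ a ≤ 5 and 0 ≤ b ≤ 4.
Every move lowers a or b (never raises either), so fill the grid row by row in increasing a, and left to right within a row: each cell's successors are then already labelled.
      b=0  b=1  b=2  b=3  b=4
a=0:    L    L    L    W    W
a=1:    L    L    L    W    W
a=2:    L    L    L    W    W
a=3:    W    W    W    L    L
a=4:    W    W    W    L    L
a=5:    W    W    W    L    L
Cells with no legal move (terminal, hence L): (0,0), (0,1), (0,2), (1,0), (1,1), (1,2), (2,0), (2,1), (2,2).
The remaining L cells, each justified by listing all of its moves:
(3,3): L (options (0,3)(W), (3,0)(W) are all W)
(3,4): L (options (0,4)(W), (3,1)(W) are all W)
(4,3): L (options (1,3)(W), (0,3)(W), (4,0)(W) are all W)
(4,4): L (options (1,4)(W), (0,4)(W), (4,1)(W) are all W)
(5,3): L (options (2,3)(W), (1,3)(W), (5,0)(W) are all W)
(5,4): L (options (2,4)(W), (1,4)(W), (5,1)(W) are all W)
Every other cell has at least one move into one of the L cells above, so it is W.
(2,4): the move to (2,1) reaches an L cell, so W
(4,4): one of the L cells justified above, so L
(5,3): one of the L cells justified above, so L

(2,4): W, (4,4): L, (5,3): L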